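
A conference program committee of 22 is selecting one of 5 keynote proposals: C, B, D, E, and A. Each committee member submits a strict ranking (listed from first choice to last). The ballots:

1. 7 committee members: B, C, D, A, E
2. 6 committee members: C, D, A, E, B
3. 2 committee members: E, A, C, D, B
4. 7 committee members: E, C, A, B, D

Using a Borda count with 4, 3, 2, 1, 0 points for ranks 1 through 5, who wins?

C

C: 7·3 + 6·4 + 2·2 + 7·3 = 70
B: 7·4 + 6·0 + 2·0 + 7·1 = 35
D: 7·2 + 6·3 + 2·1 + 7·0 = 34
E: 7·0 + 6·1 + 2·4 + 7·4 = 42
A: 7·1 + 6·2 + 2·3 + 7·2 = 39
C has the highest Borda score (70).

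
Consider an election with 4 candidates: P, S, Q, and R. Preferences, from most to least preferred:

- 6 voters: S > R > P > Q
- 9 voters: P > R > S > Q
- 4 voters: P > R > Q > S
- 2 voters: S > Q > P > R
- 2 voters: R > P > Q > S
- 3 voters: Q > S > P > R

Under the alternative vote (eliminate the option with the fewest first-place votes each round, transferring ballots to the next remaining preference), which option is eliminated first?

R

Round 1: P 13, S 8, Q 3, R 2. Eliminate R.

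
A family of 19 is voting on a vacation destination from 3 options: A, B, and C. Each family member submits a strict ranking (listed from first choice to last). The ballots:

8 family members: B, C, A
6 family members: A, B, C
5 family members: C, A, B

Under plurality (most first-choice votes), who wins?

B

First-place votes: A 6, B 8, C 5.
B has the most first-place votes.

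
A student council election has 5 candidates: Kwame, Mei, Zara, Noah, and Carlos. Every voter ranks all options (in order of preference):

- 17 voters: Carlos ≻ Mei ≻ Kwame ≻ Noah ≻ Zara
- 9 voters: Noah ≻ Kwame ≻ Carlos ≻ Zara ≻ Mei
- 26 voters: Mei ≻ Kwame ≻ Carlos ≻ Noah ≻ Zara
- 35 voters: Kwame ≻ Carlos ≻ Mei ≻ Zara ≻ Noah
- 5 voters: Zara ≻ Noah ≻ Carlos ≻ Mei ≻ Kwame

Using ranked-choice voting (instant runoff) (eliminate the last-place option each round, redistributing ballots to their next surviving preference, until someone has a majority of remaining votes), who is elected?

Round 1: Kwame 35, Mei 26, Zara 5, Noah 9, Carlos 17. Eliminate Zara.
Round 2: Kwame 35, Mei 26, Noah 14, Carlos 17. Eliminate Noah.
Round 3: Kwame 44, Mei 26, Carlos 22. Eliminate Carlos.
Round 4: Kwame 44, Mei 48. Mei has a majority.

Mei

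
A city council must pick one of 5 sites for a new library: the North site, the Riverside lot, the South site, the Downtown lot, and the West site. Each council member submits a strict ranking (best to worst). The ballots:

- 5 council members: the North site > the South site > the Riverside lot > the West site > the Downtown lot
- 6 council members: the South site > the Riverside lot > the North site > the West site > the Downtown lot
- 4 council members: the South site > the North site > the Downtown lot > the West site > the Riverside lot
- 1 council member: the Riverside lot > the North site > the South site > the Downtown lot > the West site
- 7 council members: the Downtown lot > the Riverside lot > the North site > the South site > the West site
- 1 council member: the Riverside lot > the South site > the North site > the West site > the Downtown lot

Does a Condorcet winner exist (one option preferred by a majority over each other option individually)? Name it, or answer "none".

Checking pairwise contests:
the Riverside lot beats the North site 15–9.
the South site beats the Riverside lot 15–9.
the North site beats the South site 13–11.
the North site beats the Downtown lot 17–7.
the North site beats the West site 24–0.
Every option loses at least one head-to-head, so there is no Condorcet winner.

none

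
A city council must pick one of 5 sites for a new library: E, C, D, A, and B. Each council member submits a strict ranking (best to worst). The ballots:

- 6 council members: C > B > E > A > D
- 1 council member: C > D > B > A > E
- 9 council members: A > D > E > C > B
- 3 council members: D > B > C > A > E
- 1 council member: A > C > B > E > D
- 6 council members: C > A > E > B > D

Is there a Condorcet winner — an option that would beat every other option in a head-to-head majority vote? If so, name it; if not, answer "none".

C

C vs E: 17–9 for C.
C vs D: 14–12 for C.
C vs A: 16–10 for C.
C vs B: 23–3 for C.
C beats every other option head-to-head.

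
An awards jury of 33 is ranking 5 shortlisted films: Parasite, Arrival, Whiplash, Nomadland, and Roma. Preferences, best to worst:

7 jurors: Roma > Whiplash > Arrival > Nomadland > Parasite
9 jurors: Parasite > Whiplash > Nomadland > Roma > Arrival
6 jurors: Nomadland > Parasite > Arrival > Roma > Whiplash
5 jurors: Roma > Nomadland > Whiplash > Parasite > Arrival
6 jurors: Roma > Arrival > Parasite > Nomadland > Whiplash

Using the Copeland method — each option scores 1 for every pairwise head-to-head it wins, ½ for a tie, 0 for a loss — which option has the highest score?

Parasite: beats Arrival and Whiplash; loses to Nomadland and Roma → score 2.
Arrival: loses to Parasite, Whiplash, Nomadland, and Roma → score 0.
Whiplash: beats Arrival; loses to Parasite, Nomadland, and Roma → score 1.
Nomadland: beats Parasite, Arrival, and Whiplash; loses to Roma → score 3.
Roma: beats Parasite, Arrival, Whiplash, and Nomadland → score 4.
Roma has the best pairwise record.

Roma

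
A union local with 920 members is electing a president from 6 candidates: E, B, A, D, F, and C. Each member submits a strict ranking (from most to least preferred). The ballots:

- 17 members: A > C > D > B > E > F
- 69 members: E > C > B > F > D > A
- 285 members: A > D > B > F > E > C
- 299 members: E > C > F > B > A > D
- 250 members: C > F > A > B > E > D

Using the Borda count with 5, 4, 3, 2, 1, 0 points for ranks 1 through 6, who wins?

E: 17·1 + 69·5 + 285·1 + 299·5 + 250·1 = 2392
B: 17·2 + 69·3 + 285·3 + 299·2 + 250·2 = 2194
A: 17·5 + 69·0 + 285·5 + 299·1 + 250·3 = 2559
D: 17·3 + 69·1 + 285·4 + 299·0 + 250·0 = 1260
F: 17·0 + 69·2 + 285·2 + 299·3 + 250·4 = 2605
C: 17·4 + 69·4 + 285·0 + 299·4 + 250·5 = 2790
C has the highest Borda score (2790).

C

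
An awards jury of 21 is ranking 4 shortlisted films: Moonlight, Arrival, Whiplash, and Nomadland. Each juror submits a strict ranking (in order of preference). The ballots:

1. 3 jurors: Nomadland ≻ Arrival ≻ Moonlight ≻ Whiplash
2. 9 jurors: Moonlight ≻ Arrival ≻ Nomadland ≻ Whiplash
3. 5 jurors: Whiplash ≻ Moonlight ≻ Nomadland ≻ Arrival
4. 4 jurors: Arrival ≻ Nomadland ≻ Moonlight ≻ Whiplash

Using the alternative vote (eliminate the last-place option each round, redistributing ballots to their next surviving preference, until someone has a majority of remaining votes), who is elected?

Moonlight

Round 1: Moonlight 9, Arrival 4, Whiplash 5, Nomadland 3. Eliminate Nomadland.
Round 2: Moonlight 9, Arrival 7, Whiplash 5. Eliminate Whiplash.
Round 3: Moonlight 14, Arrival 7. Moonlight has a majority.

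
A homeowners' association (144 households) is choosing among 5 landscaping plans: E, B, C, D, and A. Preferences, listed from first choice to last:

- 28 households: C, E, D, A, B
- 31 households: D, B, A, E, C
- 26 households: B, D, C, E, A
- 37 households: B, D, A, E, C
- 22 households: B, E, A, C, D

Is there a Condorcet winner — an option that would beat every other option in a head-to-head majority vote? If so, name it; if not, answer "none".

B vs E: 116–28 for B.
B vs C: 116–28 for B.
B vs D: 85–59 for B.
B vs A: 116–28 for B.
B beats every other option head-to-head.

B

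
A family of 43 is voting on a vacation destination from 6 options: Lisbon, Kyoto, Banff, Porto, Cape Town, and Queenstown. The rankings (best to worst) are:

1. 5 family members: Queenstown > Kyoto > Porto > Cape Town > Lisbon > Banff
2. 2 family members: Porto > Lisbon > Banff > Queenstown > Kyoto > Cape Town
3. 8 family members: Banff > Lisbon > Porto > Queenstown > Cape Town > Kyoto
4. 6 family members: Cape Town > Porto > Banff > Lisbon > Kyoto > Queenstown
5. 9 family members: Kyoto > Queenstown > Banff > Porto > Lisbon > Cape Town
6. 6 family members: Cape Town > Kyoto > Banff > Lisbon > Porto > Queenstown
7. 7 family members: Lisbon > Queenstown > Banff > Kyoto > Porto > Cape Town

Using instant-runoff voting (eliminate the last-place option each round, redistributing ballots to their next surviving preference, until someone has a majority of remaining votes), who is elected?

Lisbon

Round 1: Lisbon 7, Kyoto 9, Banff 8, Porto 2, Cape Town 12, Queenstown 5. Eliminate Porto.
Round 2: Lisbon 9, Kyoto 9, Banff 8, Cape Town 12, Queenstown 5. Eliminate Queenstown.
Round 3: Lisbon 9, Kyoto 14, Banff 8, Cape Town 12. Eliminate Banff.
Round 4: Lisbon 17, Kyoto 14, Cape Town 12. Eliminate Cape Town.
Round 5: Lisbon 23, Kyoto 20. Lisbon has a majority.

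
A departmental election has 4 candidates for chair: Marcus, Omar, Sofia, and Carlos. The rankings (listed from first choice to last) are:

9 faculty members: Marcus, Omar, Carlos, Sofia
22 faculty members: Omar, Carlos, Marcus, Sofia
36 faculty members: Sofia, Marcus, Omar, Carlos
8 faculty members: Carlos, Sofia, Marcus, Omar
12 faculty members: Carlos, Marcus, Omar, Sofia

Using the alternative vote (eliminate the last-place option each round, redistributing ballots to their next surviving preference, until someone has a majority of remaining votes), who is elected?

Sofia

Round 1: Marcus 9, Omar 22, Sofia 36, Carlos 20. Eliminate Marcus.
Round 2: Omar 31, Sofia 36, Carlos 20. Eliminate Carlos.
Round 3: Omar 43, Sofia 44. Sofia has a majority.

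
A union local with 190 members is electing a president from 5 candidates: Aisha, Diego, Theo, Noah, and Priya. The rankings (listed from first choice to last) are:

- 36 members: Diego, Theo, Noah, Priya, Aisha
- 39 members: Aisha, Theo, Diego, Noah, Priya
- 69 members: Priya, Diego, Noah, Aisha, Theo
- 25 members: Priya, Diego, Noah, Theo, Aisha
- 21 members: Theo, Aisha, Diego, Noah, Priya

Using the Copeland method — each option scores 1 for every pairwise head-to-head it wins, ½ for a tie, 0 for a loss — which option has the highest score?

Diego

Aisha: beats Theo; loses to Diego, Noah, and Priya → score 1.
Diego: beats Aisha, Theo, Noah, and Priya → score 4.
Theo: beats Noah and Priya; loses to Aisha and Diego → score 2.
Noah: beats Aisha and Priya; loses to Diego and Theo → score 2.
Priya: beats Aisha; loses to Diego, Theo, and Noah → score 1.
Diego has the best pairwise record.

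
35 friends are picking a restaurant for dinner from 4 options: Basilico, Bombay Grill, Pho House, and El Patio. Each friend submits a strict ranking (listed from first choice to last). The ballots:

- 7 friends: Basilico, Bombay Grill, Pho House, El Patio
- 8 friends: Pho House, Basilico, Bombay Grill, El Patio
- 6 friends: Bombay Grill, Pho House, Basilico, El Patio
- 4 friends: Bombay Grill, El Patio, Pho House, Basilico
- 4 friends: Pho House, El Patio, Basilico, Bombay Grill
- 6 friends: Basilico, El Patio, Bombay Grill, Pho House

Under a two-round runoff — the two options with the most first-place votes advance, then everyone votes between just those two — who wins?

Pho House

Round 1 first-place votes: Basilico 13, Bombay Grill 10, Pho House 12, El Patio 0.
Basilico and Pho House advance.
Runoff: Basilico is preferred to Pho House by 13 voters; Pho House by 22.
Pho House wins the runoff.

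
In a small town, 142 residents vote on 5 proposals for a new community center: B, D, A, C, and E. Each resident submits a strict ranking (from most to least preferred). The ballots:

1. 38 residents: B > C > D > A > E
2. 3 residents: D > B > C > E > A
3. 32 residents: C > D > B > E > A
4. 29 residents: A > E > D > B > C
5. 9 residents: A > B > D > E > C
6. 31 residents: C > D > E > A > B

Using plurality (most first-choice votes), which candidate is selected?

First-place votes: B 38, D 3, A 38, C 63, E 0.
C has the most first-place votes.

C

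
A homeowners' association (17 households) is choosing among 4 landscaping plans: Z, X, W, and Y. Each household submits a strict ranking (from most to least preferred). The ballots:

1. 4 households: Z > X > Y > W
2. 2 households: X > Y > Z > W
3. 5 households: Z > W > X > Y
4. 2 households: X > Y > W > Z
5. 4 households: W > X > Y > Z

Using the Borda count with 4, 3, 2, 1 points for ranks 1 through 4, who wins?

X

Z: 4·4 + 2·2 + 5·4 + 2·1 + 4·1 = 46
X: 4·3 + 2·4 + 5·2 + 2·4 + 4·3 = 50
W: 4·1 + 2·1 + 5·3 + 2·2 + 4·4 = 41
Y: 4·2 + 2·3 + 5·1 + 2·3 + 4·2 = 33
X has the highest Borda score (50).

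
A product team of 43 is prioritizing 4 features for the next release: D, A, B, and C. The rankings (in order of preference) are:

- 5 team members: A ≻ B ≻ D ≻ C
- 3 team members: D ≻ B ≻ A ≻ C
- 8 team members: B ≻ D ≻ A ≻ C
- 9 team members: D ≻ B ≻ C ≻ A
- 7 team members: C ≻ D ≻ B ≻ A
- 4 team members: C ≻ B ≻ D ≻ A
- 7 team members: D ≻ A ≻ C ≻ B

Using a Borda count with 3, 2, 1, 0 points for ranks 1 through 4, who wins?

D: 5·1 + 3·3 + 8·2 + 9·3 + 7·2 + 4·1 + 7·3 = 96
A: 5·3 + 3·1 + 8·1 + 9·0 + 7·0 + 4·0 + 7·2 = 40
B: 5·2 + 3·2 + 8·3 + 9·2 + 7·1 + 4·2 + 7·0 = 73
C: 5·0 + 3·0 + 8·0 + 9·1 + 7·3 + 4·3 + 7·1 = 49
D has the highest Borda score (96).

D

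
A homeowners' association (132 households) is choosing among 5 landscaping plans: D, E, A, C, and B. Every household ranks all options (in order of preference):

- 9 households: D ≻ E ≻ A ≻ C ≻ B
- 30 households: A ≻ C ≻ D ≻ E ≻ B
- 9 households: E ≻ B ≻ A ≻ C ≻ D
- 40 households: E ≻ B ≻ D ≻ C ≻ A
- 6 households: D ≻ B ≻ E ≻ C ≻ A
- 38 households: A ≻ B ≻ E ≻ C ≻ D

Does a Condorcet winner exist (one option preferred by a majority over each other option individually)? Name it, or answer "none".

A

A vs D: 77–55 for A.
A vs E: 68–64 for A.
A vs C: 86–46 for A.
A vs B: 77–55 for A.
A beats every other option head-to-head.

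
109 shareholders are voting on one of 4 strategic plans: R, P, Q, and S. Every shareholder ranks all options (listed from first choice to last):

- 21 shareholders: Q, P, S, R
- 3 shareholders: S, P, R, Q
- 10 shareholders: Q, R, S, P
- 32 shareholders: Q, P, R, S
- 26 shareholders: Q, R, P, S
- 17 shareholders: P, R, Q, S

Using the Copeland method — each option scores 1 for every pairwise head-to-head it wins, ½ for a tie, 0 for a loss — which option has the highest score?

R: beats S; loses to P and Q → score 1.
P: beats R and S; loses to Q → score 2.
Q: beats R, P, and S → score 3.
S: loses to R, P, and Q → score 0.
Q has the best pairwise record.

Q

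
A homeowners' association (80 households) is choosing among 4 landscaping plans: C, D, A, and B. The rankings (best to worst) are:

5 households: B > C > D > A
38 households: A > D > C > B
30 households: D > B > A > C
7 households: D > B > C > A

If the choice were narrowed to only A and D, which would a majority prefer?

D

Voters preferring A to D: 38; preferring D to A: 42.
D wins the head-to-head.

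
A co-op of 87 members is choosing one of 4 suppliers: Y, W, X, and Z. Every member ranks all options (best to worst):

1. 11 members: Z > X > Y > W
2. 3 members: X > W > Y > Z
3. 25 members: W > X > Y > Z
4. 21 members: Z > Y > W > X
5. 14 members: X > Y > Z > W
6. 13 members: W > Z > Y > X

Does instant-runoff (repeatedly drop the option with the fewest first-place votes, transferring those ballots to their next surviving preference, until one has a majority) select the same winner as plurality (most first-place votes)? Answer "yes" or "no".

Instant-runoff — R1 Y 0, W 38, X 17, Z 32 (Y out); R2 W 38, X 17, Z 32 (X out); R3 W 41, Z 46 (Z winner). Winner: Z.
Plurality — first-place votes: Y 0, W 38, X 17, Z 32. Winner: W.
The two methods disagree.

no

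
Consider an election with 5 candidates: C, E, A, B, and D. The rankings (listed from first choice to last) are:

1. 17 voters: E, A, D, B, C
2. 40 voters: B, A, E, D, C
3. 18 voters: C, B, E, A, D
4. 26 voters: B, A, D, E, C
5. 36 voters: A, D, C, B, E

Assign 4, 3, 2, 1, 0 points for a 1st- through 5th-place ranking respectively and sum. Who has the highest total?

A

C: 17·0 + 40·0 + 18·4 + 26·0 + 36·2 = 144
E: 17·4 + 40·2 + 18·2 + 26·1 + 36·0 = 210
A: 17·3 + 40·3 + 18·1 + 26·3 + 36·4 = 411
B: 17·1 + 40·4 + 18·3 + 26·4 + 36·1 = 371
D: 17·2 + 40·1 + 18·0 + 26·2 + 36·3 = 234
A has the highest Borda score (411).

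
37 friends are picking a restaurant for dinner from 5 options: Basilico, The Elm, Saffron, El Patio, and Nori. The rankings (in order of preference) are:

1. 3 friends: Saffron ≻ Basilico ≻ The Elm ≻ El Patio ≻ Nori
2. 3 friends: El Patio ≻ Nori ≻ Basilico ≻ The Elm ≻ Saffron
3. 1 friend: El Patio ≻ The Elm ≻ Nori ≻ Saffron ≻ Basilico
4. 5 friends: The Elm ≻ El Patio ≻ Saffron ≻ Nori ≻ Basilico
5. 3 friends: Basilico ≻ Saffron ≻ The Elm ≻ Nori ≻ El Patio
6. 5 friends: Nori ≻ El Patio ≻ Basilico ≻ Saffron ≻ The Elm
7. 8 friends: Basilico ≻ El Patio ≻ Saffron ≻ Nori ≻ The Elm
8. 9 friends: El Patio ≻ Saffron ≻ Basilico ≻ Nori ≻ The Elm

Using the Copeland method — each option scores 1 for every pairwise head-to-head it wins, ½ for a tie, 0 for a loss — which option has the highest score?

Basilico: beats The Elm, Saffron, and Nori; loses to El Patio → score 3.
The Elm: loses to Basilico, Saffron, El Patio, and Nori → score 0.
Saffron: beats The Elm and Nori; loses to Basilico and El Patio → score 2.
El Patio: beats Basilico, The Elm, Saffron, and Nori → score 4.
Nori: beats The Elm; loses to Basilico, Saffron, and El Patio → score 1.
El Patio has the best pairwise record.

El Patio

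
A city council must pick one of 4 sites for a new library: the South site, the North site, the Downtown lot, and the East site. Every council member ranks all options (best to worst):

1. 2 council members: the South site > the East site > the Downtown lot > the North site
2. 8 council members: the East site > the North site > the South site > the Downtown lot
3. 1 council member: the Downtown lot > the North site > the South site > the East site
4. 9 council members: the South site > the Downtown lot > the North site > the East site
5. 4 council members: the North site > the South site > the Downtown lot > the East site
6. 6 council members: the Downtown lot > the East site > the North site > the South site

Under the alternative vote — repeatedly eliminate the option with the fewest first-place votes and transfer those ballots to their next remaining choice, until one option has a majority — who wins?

Round 1: the South site 11, the North site 4, the Downtown lot 7, the East site 8. Eliminate the North site.
Round 2: the South site 15, the Downtown lot 7, the East site 8. Eliminate the Downtown lot.
Round 3: the South site 16, the East site 14. The South site has a majority.

the South site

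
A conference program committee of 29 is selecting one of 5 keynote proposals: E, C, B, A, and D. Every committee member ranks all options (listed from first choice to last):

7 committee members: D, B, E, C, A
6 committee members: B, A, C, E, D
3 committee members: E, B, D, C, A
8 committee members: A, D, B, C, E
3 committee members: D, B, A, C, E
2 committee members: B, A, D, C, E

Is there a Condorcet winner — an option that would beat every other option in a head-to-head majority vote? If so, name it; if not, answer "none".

Checking pairwise contests:
C beats E 19–10.
B beats C 29–0.
D beats B 18–11.
B beats A 21–8.
A beats D 16–13.
Every option loses at least one head-to-head, so there is no Condorcet winner.

none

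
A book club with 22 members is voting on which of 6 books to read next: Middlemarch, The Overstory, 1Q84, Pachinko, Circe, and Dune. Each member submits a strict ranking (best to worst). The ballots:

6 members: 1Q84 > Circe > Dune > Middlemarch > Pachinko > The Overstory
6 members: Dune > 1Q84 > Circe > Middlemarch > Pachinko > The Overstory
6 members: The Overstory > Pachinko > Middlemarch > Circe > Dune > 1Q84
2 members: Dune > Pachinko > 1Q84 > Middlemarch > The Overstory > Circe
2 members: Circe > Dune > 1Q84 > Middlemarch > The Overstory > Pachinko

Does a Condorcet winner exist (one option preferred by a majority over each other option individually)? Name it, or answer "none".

Checking pairwise contests:
1Q84 beats Middlemarch 16–6.
Middlemarch beats The Overstory 16–6.
Dune beats 1Q84 16–6.
Middlemarch beats Pachinko 14–8.
1Q84 beats Circe 14–8.
Circe beats Dune 14–8.
Every option loses at least one head-to-head, so there is no Condorcet winner.

none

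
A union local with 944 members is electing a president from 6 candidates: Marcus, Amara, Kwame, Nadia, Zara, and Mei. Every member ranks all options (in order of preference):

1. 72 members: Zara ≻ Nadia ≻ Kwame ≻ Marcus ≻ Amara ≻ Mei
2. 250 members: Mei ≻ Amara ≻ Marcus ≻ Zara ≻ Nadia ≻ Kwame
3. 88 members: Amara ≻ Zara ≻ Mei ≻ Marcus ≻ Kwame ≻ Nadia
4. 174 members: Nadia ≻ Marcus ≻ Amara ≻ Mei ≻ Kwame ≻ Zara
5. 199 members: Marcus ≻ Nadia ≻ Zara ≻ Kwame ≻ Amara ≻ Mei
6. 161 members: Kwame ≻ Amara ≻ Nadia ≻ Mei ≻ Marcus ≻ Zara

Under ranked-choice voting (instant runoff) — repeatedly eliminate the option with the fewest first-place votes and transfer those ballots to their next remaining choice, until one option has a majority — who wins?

Round 1: Marcus 199, Amara 88, Kwame 161, Nadia 174, Zara 72, Mei 250. Eliminate Zara.
Round 2: Marcus 199, Amara 88, Kwame 161, Nadia 246, Mei 250. Eliminate Amara.
Round 3: Marcus 199, Kwame 161, Nadia 246, Mei 338. Eliminate Kwame.
Round 4: Marcus 199, Nadia 407, Mei 338. Eliminate Marcus.
Round 5: Nadia 606, Mei 338. Nadia has a majority.

Nadia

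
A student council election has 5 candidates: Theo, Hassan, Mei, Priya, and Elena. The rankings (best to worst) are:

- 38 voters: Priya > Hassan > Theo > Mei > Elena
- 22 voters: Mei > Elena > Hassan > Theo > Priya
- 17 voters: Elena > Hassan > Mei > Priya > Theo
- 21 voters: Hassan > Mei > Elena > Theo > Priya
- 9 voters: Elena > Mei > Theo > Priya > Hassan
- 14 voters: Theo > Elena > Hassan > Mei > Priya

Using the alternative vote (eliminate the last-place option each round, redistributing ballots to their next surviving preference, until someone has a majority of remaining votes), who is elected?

Round 1: Theo 14, Hassan 21, Mei 22, Priya 38, Elena 26. Eliminate Theo.
Round 2: Hassan 21, Mei 22, Priya 38, Elena 40. Eliminate Hassan.
Round 3: Mei 43, Priya 38, Elena 40. Eliminate Priya.
Round 4: Mei 81, Elena 40. Mei has a majority.

Mei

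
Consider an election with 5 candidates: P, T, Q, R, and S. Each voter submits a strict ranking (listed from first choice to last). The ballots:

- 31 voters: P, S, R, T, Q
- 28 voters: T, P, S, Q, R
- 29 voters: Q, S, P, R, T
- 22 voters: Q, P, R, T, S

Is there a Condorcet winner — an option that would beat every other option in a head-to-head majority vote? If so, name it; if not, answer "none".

P vs T: 82–28 for P.
P vs Q: 59–51 for P.
P vs R: 110–0 for P.
P vs S: 81–29 for P.
P beats every other option head-to-head.

P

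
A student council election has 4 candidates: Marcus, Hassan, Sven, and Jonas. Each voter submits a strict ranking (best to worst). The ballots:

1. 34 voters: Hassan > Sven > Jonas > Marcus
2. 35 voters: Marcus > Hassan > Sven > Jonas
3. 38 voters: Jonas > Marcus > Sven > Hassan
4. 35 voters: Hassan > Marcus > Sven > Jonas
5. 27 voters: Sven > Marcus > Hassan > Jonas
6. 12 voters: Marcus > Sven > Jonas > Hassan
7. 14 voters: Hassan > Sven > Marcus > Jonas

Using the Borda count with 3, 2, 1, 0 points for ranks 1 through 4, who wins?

Marcus

Marcus: 34·0 + 35·3 + 38·2 + 35·2 + 27·2 + 12·3 + 14·1 = 355
Hassan: 34·3 + 35·2 + 38·0 + 35·3 + 27·1 + 12·0 + 14·3 = 346
Sven: 34·2 + 35·1 + 38·1 + 35·1 + 27·3 + 12·2 + 14·2 = 309
Jonas: 34·1 + 35·0 + 38·3 + 35·0 + 27·0 + 12·1 + 14·0 = 160
Marcus has the highest Borda score (355).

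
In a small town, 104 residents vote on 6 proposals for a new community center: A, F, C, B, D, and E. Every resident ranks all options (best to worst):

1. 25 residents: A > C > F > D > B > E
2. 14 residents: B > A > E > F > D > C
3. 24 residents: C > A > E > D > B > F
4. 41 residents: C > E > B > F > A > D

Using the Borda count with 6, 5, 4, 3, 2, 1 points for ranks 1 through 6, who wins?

C

A: 25·6 + 14·5 + 24·5 + 41·2 = 422
F: 25·4 + 14·3 + 24·1 + 41·3 = 289
C: 25·5 + 14·1 + 24·6 + 41·6 = 529
B: 25·2 + 14·6 + 24·2 + 41·4 = 346
D: 25·3 + 14·2 + 24·3 + 41·1 = 216
E: 25·1 + 14·4 + 24·4 + 41·5 = 382
C has the highest Borda score (529).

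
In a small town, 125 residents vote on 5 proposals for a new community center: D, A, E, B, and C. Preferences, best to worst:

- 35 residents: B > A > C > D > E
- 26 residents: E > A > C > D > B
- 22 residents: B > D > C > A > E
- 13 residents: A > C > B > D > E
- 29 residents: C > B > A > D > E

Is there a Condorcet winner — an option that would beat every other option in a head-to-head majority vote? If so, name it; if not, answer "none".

none

Checking pairwise contests:
A beats D 103–22.
B beats A 86–39.
D beats E 99–26.
C beats B 68–57.
A beats C 74–51.
Every option loses at least one head-to-head, so there is no Condorcet winner.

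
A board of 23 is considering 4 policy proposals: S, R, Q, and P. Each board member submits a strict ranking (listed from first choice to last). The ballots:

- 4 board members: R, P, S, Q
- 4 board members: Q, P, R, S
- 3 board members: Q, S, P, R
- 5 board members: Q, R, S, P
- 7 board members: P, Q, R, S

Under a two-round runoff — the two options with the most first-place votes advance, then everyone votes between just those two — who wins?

Q

Round 1 first-place votes: S 0, R 4, Q 12, P 7.
Q and P advance.
Runoff: Q is preferred to P by 12 voters; P by 11.
Q wins the runoff.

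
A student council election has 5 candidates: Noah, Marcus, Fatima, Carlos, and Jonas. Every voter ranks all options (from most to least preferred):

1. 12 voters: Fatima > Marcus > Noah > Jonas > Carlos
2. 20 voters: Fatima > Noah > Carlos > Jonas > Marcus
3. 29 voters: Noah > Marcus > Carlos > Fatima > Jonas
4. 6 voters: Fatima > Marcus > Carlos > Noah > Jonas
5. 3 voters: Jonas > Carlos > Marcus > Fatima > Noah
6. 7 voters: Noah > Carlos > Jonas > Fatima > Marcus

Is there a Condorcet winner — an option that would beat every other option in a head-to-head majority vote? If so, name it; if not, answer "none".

Checking pairwise contests:
Fatima beats Noah 41–36.
Noah beats Marcus 56–21.
Carlos beats Fatima 39–38.
Noah beats Carlos 68–9.
Noah beats Jonas 74–3.
Every option loses at least one head-to-head, so there is no Condorcet winner.

none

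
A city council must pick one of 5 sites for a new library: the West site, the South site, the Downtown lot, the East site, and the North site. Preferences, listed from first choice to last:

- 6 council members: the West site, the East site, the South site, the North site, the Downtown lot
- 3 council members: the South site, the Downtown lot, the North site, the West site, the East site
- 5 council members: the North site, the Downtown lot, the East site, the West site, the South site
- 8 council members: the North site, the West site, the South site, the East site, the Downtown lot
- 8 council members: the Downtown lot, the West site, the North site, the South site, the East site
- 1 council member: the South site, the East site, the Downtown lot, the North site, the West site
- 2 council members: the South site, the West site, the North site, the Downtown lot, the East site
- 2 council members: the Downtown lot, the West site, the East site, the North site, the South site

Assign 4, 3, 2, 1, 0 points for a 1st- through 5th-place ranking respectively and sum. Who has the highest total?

the West site: 6·4 + 3·1 + 5·1 + 8·3 + 8·3 + 1·0 + 2·3 + 2·3 = 92
the South site: 6·2 + 3·4 + 5·0 + 8·2 + 8·1 + 1·4 + 2·4 + 2·0 = 60
the Downtown lot: 6·0 + 3·3 + 5·3 + 8·0 + 8·4 + 1·2 + 2·1 + 2·4 = 68
the East site: 6·3 + 3·0 + 5·2 + 8·1 + 8·0 + 1·3 + 2·0 + 2·2 = 43
the North site: 6·1 + 3·2 + 5·4 + 8·4 + 8·2 + 1·1 + 2·2 + 2·1 = 87
the West site has the highest Borda score (92).

the West site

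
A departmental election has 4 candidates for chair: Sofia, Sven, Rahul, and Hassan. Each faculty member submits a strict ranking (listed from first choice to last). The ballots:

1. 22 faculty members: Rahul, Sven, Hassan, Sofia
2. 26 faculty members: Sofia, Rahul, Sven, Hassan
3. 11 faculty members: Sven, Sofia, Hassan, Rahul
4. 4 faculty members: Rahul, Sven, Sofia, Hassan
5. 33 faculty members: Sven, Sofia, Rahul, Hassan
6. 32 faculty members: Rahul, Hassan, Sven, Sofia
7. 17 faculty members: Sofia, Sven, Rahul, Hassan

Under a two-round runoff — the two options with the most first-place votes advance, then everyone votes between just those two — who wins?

Round 1 first-place votes: Sofia 43, Sven 44, Rahul 58, Hassan 0.
Rahul and Sven advance.
Runoff: Rahul is preferred to Sven by 84 voters; Sven by 61.
Rahul wins the runoff.

Rahul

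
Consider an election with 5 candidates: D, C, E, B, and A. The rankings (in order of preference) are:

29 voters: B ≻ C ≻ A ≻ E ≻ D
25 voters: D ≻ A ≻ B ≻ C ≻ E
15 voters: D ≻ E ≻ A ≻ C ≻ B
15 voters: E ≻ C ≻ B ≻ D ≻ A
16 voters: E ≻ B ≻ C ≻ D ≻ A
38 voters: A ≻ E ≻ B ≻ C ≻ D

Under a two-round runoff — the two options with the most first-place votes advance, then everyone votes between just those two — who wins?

Round 1 first-place votes: D 40, C 0, E 31, B 29, A 38.
D and A advance.
Runoff: D is preferred to A by 71 voters; A by 67.
D wins the runoff.

D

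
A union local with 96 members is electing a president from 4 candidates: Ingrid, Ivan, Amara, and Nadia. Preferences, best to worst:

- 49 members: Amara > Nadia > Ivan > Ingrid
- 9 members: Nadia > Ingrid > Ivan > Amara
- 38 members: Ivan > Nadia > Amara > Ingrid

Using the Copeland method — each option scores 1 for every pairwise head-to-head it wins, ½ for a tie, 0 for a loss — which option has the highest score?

Amara

Ingrid: loses to Ivan, Amara, and Nadia → score 0.
Ivan: beats Ingrid; loses to Amara and Nadia → score 1.
Amara: beats Ingrid, Ivan, and Nadia → score 3.
Nadia: beats Ingrid and Ivan; loses to Amara → score 2.
Amara has the best pairwise record.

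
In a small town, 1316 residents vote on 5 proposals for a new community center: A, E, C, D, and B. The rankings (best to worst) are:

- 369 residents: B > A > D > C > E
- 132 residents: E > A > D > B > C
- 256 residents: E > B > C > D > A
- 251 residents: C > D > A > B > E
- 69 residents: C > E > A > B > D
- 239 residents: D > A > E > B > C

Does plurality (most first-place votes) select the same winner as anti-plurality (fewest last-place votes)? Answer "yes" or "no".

Plurality — first-place votes: A 0, E 388, C 320, D 239, B 369. Winner: E.
Anti-plurality — last-place votes: A 256, E 620, C 371, D 69, B 0. Winner: B.
The two methods disagree.

no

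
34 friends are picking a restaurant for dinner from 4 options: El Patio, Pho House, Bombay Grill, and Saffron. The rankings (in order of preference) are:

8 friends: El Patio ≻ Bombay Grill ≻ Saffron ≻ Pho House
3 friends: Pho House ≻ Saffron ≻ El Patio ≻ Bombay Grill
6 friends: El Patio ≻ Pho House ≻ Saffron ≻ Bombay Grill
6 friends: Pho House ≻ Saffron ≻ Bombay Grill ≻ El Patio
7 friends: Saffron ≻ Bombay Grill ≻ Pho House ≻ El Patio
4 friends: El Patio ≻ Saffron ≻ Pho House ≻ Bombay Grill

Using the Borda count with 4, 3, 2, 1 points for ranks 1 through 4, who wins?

Saffron

El Patio: 8·4 + 3·2 + 6·4 + 6·1 + 7·1 + 4·4 = 91
Pho House: 8·1 + 3·4 + 6·3 + 6·4 + 7·2 + 4·2 = 84
Bombay Grill: 8·3 + 3·1 + 6·1 + 6·2 + 7·3 + 4·1 = 70
Saffron: 8·2 + 3·3 + 6·2 + 6·3 + 7·4 + 4·3 = 95
Saffron has the highest Borda score (95).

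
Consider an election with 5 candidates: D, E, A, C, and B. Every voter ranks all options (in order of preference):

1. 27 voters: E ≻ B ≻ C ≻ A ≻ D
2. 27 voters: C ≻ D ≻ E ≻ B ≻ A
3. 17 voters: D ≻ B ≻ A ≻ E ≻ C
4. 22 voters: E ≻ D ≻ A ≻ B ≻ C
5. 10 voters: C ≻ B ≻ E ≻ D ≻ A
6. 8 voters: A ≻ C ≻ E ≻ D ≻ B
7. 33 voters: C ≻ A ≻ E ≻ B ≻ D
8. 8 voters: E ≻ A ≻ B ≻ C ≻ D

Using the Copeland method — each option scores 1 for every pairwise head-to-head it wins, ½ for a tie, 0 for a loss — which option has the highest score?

C

D: ties A; loses to E, C, and B → score 0.5.
E: beats D, A, and B; loses to C → score 3.
A: ties D; loses to E, C, and B → score 0.5.
C: beats D, E, A, and B → score 4.
B: beats D and A; loses to E and C → score 2.
C has the best pairwise record.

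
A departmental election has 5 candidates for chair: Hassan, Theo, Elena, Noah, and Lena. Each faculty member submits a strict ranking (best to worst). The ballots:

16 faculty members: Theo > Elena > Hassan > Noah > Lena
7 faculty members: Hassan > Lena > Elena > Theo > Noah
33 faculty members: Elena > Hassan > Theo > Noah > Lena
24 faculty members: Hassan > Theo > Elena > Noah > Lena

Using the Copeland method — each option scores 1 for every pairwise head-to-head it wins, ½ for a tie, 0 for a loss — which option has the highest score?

Hassan: beats Theo, Noah, and Lena; loses to Elena → score 3.
Theo: beats Noah and Lena; ties Elena; loses to Hassan → score 2.5.
Elena: beats Hassan, Noah, and Lena; ties Theo → score 3.5.
Noah: beats Lena; loses to Hassan, Theo, and Elena → score 1.
Lena: loses to Hassan, Theo, Elena, and Noah → score 0.
Elena has the best pairwise record.

Elena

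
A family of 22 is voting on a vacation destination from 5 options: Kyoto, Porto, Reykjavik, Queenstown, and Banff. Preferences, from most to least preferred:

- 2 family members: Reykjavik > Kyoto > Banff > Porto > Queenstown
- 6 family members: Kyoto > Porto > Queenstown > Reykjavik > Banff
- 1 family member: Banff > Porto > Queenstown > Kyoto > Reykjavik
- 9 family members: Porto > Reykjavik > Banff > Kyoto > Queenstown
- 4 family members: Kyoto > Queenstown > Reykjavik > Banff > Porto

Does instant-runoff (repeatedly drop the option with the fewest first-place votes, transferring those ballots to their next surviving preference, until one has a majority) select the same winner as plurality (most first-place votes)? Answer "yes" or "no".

Instant-runoff — R1 Kyoto 10, Porto 9, Reykjavik 2, Queenstown 0, Banff 1 (Queenstown out); R2 Kyoto 10, Porto 9, Reykjavik 2, Banff 1 (Banff out); R3 Kyoto 10, Porto 10, Reykjavik 2 (Reykjavik out); R4 Kyoto 12, Porto 10 (Kyoto winner). Winner: Kyoto.
Plurality — first-place votes: Kyoto 10, Porto 9, Reykjavik 2, Queenstown 0, Banff 1. Winner: Kyoto.
The two methods agree.

yes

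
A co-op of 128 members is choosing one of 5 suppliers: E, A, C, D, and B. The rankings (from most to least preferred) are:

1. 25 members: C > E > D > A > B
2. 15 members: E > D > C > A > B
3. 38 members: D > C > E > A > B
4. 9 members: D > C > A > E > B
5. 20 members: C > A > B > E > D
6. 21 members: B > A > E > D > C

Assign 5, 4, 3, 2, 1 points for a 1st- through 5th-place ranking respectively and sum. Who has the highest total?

E: 25·4 + 15·5 + 38·3 + 9·2 + 20·2 + 21·3 = 410
A: 25·2 + 15·2 + 38·2 + 9·3 + 20·4 + 21·4 = 347
C: 25·5 + 15·3 + 38·4 + 9·4 + 20·5 + 21·1 = 479
D: 25·3 + 15·4 + 38·5 + 9·5 + 20·1 + 21·2 = 432
B: 25·1 + 15·1 + 38·1 + 9·1 + 20·3 + 21·5 = 252
C has the highest Borda score (479).

C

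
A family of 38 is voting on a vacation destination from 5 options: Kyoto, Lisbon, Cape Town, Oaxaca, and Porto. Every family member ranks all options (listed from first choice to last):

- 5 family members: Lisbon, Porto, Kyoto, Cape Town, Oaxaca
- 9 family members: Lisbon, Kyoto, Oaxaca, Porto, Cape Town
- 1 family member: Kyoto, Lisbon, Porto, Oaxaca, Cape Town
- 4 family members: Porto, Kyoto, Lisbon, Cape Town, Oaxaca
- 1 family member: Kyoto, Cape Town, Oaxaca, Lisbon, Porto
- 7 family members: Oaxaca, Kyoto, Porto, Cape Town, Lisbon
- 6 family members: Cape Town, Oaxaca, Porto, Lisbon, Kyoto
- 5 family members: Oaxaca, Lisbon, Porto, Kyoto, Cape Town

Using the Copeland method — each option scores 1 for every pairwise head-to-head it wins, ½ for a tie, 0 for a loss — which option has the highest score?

Kyoto: beats Cape Town and Oaxaca; loses to Lisbon and Porto → score 2.
Lisbon: beats Kyoto, Cape Town, and Porto; ties Oaxaca → score 3.5.
Cape Town: loses to Kyoto, Lisbon, Oaxaca, and Porto → score 0.
Oaxaca: beats Cape Town and Porto; ties Lisbon; loses to Kyoto → score 2.5.
Porto: beats Kyoto and Cape Town; loses to Lisbon and Oaxaca → score 2.
Lisbon has the best pairwise record.

Lisbon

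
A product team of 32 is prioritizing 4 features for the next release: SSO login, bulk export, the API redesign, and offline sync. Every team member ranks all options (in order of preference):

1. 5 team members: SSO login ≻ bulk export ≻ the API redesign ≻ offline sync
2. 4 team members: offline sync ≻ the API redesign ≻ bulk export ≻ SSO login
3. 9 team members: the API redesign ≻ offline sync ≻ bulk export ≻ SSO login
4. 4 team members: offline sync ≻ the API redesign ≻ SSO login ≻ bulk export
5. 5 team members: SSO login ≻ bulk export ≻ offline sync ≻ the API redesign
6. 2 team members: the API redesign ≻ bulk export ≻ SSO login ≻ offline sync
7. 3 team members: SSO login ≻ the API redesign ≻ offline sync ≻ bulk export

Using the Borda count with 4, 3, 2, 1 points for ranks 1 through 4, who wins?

SSO login: 5·4 + 4·1 + 9·1 + 4·2 + 5·4 + 2·2 + 3·4 = 77
bulk export: 5·3 + 4·2 + 9·2 + 4·1 + 5·3 + 2·3 + 3·1 = 69
the API redesign: 5·2 + 4·3 + 9·4 + 4·3 + 5·1 + 2·4 + 3·3 = 92
offline sync: 5·1 + 4·4 + 9·3 + 4·4 + 5·2 + 2·1 + 3·2 = 82
the API redesign has the highest Borda score (92).

the API redesign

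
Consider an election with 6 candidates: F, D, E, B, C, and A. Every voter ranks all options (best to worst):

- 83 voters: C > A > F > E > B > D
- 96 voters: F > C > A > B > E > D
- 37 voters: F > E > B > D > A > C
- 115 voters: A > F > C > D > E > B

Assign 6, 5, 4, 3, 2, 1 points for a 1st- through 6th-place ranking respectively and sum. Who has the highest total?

F: 83·4 + 96·6 + 37·6 + 115·5 = 1705
D: 83·1 + 96·1 + 37·3 + 115·3 = 635
E: 83·3 + 96·2 + 37·5 + 115·2 = 856
B: 83·2 + 96·3 + 37·4 + 115·1 = 717
C: 83·6 + 96·5 + 37·1 + 115·4 = 1475
A: 83·5 + 96·4 + 37·2 + 115·6 = 1563
F has the highest Borda score (1705).

F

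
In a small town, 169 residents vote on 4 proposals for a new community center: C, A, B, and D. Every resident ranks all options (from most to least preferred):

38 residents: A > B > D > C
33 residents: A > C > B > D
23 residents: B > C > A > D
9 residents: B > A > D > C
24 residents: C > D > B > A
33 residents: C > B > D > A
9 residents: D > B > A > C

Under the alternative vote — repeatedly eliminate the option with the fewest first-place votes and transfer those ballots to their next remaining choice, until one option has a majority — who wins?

A

Round 1: C 57, A 71, B 32, D 9. Eliminate D.
Round 2: C 57, A 71, B 41. Eliminate B.
Round 3: C 80, A 89. A has a majority.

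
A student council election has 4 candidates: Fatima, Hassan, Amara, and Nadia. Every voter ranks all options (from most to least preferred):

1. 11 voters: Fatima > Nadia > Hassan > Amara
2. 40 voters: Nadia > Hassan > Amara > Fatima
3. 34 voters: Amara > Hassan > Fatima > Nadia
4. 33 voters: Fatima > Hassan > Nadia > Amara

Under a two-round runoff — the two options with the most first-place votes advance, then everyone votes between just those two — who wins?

Fatima

Round 1 first-place votes: Fatima 44, Hassan 0, Amara 34, Nadia 40.
Fatima and Nadia advance.
Runoff: Fatima is preferred to Nadia by 78 voters; Nadia by 40.
Fatima wins the runoff.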